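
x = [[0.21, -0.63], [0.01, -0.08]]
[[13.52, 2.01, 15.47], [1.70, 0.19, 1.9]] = x @ [[1.28, 4.19, 4.06],  [-21.03, -1.79, -23.21]]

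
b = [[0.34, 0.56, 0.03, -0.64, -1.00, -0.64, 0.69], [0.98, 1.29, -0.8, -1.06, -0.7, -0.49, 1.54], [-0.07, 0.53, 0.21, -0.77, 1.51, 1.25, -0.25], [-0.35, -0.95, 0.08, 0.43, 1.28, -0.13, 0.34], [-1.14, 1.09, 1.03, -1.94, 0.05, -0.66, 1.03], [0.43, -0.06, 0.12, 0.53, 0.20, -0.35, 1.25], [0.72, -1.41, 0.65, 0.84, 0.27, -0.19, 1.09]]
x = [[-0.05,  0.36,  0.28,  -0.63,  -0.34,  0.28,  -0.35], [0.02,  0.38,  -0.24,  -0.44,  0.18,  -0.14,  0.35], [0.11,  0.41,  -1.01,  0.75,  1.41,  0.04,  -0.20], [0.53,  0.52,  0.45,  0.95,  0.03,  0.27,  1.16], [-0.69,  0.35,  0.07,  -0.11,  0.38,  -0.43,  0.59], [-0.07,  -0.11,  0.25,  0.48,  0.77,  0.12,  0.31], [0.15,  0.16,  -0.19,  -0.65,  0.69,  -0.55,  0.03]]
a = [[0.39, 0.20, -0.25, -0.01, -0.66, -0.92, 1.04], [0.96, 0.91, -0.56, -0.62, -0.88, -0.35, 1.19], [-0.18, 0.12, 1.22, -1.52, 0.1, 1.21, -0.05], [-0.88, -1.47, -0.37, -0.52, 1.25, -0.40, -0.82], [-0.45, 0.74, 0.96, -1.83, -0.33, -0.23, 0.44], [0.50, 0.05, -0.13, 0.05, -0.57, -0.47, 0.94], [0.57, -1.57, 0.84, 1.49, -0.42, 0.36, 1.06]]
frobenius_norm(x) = 3.46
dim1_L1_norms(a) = [3.47, 5.47, 4.4, 5.71, 4.98, 2.71, 6.31]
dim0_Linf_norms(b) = [1.14, 1.41, 1.03, 1.94, 1.51, 1.25, 1.54]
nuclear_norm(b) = 12.54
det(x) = -0.40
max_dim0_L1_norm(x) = 4.01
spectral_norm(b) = 3.86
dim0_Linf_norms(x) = [0.69, 0.52, 1.01, 0.95, 1.41, 0.55, 1.16]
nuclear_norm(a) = 11.75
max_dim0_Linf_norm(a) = 1.83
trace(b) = 3.06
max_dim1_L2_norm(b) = 2.97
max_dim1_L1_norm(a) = 6.31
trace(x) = 0.80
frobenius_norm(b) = 5.83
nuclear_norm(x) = 7.80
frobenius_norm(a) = 5.71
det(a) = 0.00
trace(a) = 2.26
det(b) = -1.68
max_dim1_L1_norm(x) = 3.93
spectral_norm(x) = 2.25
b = x + a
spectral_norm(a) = 3.47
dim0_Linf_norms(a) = [0.96, 1.57, 1.22, 1.83, 1.25, 1.21, 1.19]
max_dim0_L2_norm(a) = 2.92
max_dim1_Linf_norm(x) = 1.41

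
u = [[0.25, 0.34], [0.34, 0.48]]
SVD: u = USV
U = [[-0.58, -0.81], [-0.81, 0.58]]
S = [0.72, 0.01]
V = [[-0.58, -0.81],  [-0.81, 0.58]]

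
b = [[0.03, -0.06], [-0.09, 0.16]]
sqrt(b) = [[0.07+0.05j, -0.13+0.02j],[-0.20+0.03j, (0.37+0.01j)]]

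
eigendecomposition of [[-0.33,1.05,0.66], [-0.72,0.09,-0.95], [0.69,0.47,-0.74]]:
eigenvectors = [[(-0.04+0.6j), (-0.04-0.6j), (-0.67+0j)], [-0.70+0.00j, -0.70-0.00j, 0.15+0.00j], [(0.07+0.37j), 0.07-0.37j, 0.73+0.00j]]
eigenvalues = [(0.15+1.12j), (0.15-1.12j), (-1.28+0j)]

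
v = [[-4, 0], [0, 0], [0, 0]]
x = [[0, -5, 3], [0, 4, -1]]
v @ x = [[0, 20, -12], [0, 0, 0], [0, 0, 0]]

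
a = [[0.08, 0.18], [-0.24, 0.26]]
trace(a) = 0.34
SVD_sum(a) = [[-0.06, 0.08], [-0.20, 0.29]] + [[0.14, 0.10], [-0.04, -0.03]]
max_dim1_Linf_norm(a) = 0.26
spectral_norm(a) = 0.37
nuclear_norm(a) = 0.54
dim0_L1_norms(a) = [0.32, 0.44]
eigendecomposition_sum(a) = [[0.04+0.13j, (0.09-0.08j)],  [-0.12+0.11j, (0.13+0.05j)]] + [[0.04-0.13j, (0.09+0.08j)], [(-0.12-0.11j), (0.13-0.05j)]]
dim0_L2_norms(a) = [0.25, 0.32]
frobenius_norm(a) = 0.40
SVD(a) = [[0.28, 0.96],[0.96, -0.28]] @ diag([0.36505345152717733, 0.17531679191707455]) @ [[-0.57,0.82], [0.82,0.57]]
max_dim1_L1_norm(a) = 0.5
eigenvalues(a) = [(0.17+0.19j), (0.17-0.19j)]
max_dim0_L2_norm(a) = 0.32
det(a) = 0.06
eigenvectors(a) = [[(-0.28+0.59j), (-0.28-0.59j)], [-0.76+0.00j, -0.76-0.00j]]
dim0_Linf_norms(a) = [0.24, 0.26]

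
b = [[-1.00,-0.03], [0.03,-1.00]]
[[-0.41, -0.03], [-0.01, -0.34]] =b @ [[0.41, 0.02], [0.02, 0.34]]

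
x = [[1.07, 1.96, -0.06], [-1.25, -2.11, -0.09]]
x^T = [[1.07,-1.25],  [1.96,-2.11],  [-0.06,-0.09]]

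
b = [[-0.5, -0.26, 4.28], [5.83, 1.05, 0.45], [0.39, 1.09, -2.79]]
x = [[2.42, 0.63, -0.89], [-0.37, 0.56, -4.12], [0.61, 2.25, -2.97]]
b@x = [[1.50, 9.17, -11.2], [13.99, 5.27, -10.85], [-1.16, -5.42, 3.45]]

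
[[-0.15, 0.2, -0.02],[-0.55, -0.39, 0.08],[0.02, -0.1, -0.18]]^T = [[-0.15, -0.55, 0.02], [0.20, -0.39, -0.1], [-0.02, 0.08, -0.18]]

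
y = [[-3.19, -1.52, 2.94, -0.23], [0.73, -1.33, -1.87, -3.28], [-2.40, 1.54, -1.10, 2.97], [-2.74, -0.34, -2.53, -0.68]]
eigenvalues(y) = [(-0.96+4.53j), (-0.96-4.53j), (-4.37+0j), 0j]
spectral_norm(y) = 5.58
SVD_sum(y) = [[-1.57,0.48,0.59,1.61], [2.28,-0.70,-0.86,-2.33], [-2.41,0.74,0.91,2.46], [-0.43,0.13,0.16,0.44]] + [[0.51, -0.60, 2.38, -0.2], [-0.21, 0.25, -0.99, 0.08], [-0.43, 0.51, -2.01, 0.17], [-0.58, 0.67, -2.67, 0.22]] + [[-2.13,-1.41,-0.03,-1.65],[-1.33,-0.88,-0.02,-1.03],[0.44,0.29,0.01,0.34],[-1.73,-1.14,-0.02,-1.34]] + [[-0.00, 0.0, 0.00, -0.0],[-0.00, 0.00, 0.0, -0.0],[-0.0, 0.0, 0.0, -0.0],[0.0, -0.0, -0.00, 0.0]]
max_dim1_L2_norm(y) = 4.6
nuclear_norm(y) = 14.44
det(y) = -0.10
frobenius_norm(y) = 8.39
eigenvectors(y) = [[(0.07-0.45j),  (0.07+0.45j),  (0.76+0j),  (0.17+0j)],[-0.34+0.39j,  -0.34-0.39j,  (0.34+0j),  (-0.83+0j)],[0.59+0.00j,  (0.59-0j),  (-0.09+0j),  (-0.21+0j)],[0.26+0.33j,  (0.26-0.33j),  0.54+0.00j,  (0.49+0j)]]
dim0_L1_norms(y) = [9.06, 4.73, 8.44, 7.16]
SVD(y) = [[-0.43, -0.56, -0.69, -0.16], [0.62, 0.23, -0.43, -0.61], [-0.65, 0.48, 0.14, -0.57], [-0.12, 0.63, -0.56, 0.52]] @ diag([5.5824599013982255, 4.4594517112540935, 4.39755967558309, 0.0008854148183404406]) @ [[0.66,  -0.2,  -0.25,  -0.68], [-0.2,  0.24,  -0.95,  0.08], [0.7,  0.46,  0.01,  0.54], [0.17,  -0.83,  -0.21,  0.49]]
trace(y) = -6.30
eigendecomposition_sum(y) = [[(-0.33+1j), -0.53j, (1.4+0.65j), (0.7-0.98j)], [(0.93-0.78j), -0.33+0.52j, (-0.97-1.48j), (-1.28+0.53j)], [(-1.35-0.22j), (0.68-0.11j), -0.54+1.92j, (1.39+0.69j)], [(-0.48-0.85j), (0.37+0.33j), (-1.32+0.55j), 0.23+1.09j]] + [[(-0.33-1j), 0.00+0.53j, 1.40-0.65j, 0.70+0.98j], [(0.93+0.78j), (-0.33-0.52j), (-0.97+1.48j), (-1.28-0.53j)], [(-1.35+0.22j), 0.68+0.11j, (-0.54-1.92j), (1.39-0.69j)], [(-0.48+0.85j), 0.37-0.33j, (-1.32-0.55j), 0.23-1.09j]] + [[(-2.53+0j),(-1.52-0j),(0.15-0j),-1.63-0.00j],[(-1.13+0j),-0.68-0.00j,(0.07-0j),-0.73-0.00j],[0.29-0.00j,(0.18+0j),(-0.02+0j),0.19+0.00j],[-1.78+0.00j,(-1.07-0j),0.10-0.00j,-1.14-0.00j]] + [[-0.00-0.00j, -0.00+0.00j, -0.00+0.00j, 0.00+0.00j], [0j, 0.00-0.00j, -0j, (-0-0j)], [0.00+0.00j, -0j, 0.00-0.00j, (-0-0j)], [-0.00-0.00j, (-0+0j), -0.00+0.00j, 0j]]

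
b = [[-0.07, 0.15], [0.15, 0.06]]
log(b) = [[-1.80+2.20j, (-0.03-1.44j)], [(-0.03-1.44j), (-1.82+0.95j)]]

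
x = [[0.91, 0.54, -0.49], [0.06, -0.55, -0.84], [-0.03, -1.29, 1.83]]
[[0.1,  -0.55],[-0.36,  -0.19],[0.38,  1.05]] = x @ [[0.19, -0.24], [0.17, -0.27], [0.33, 0.38]]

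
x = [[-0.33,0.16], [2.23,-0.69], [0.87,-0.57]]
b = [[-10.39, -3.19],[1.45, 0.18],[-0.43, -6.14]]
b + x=[[-10.72, -3.03], [3.68, -0.51], [0.44, -6.71]]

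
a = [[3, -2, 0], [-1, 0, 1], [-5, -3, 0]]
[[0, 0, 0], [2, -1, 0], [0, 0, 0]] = a @ [[0, 0, 0], [0, 0, 0], [2, -1, 0]]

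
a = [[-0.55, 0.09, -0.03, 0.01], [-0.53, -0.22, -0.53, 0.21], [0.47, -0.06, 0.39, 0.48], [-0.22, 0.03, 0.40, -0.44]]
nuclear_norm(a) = 2.45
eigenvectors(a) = [[-0.05+0.00j, (0.16+0j), (0.24-0.18j), 0.24+0.18j], [(-0.43+0j), -0.54+0.00j, 0.92+0.00j, (0.92-0j)], [0.84+0.00j, -0.40+0.00j, -0.05-0.05j, (-0.05+0.05j)], [(0.33+0j), (0.72+0j), (-0.02+0.23j), -0.02-0.23j]]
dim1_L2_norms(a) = [0.56, 0.81, 0.78, 0.63]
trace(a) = -0.82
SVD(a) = [[-0.43, 0.15, -0.67, -0.58], [-0.66, -0.48, -0.18, 0.56], [0.62, -0.37, -0.66, 0.21], [-0.02, 0.78, -0.29, 0.55]] @ diag([1.0766844868162875, 0.7856818701255287, 0.41033795624280933, 0.1757193116071022]) @ [[0.82, 0.06, 0.55, 0.16], [-0.22, 0.21, 0.53, -0.79], [0.53, 0.02, -0.63, -0.57], [0.02, -0.98, 0.14, -0.17]]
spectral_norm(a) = 1.08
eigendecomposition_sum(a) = [[-0.01+0.00j,0.00+0.00j,(-0.03+0j),(-0.01+0j)], [(-0.09+0j),(0.01+0j),(-0.26+0j),-0.12+0.00j], [0.16-0.00j,-0.01+0.00j,(0.49-0j),(0.23-0j)], [0.06-0.00j,-0.00+0.00j,(0.19-0j),(0.09-0j)]] + [[-0.12+0.00j, (0.03-0j), (0.04-0j), -0.09+0.00j], [(0.42-0j), (-0.11+0j), -0.15+0.00j, (0.3-0j)], [0.31-0.00j, -0.08+0.00j, -0.11+0.00j, (0.22-0j)], [-0.55+0.00j, (0.14-0j), (0.19-0j), (-0.4+0j)]] + [[-0.21-0.04j, 0.03+0.07j, (-0.02+0.01j), 0.06+0.07j], [(-0.43-0.5j), (-0.06+0.22j), (-0.06-0.02j), (0.02+0.27j)], [(-0+0.05j), (0.01-0.01j), 0.00+0.00j, 0.01-0.02j], [(0.13-0.09j), -0.05-0.02j, 0.01-0.02j, (-0.07-0j)]] + [[(-0.21+0.04j), (0.03-0.07j), -0.02-0.01j, (0.06-0.07j)], [(-0.43+0.5j), (-0.06-0.22j), -0.06+0.02j, (0.02-0.27j)], [(-0-0.05j), (0.01+0.01j), 0.00-0.00j, 0.01+0.02j], [0.13+0.09j, (-0.05+0.02j), (0.01+0.02j), (-0.07+0j)]]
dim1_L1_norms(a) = [0.68, 1.49, 1.4, 1.09]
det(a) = -0.06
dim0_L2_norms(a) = [0.92, 0.25, 0.77, 0.68]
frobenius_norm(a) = 1.41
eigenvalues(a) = [(0.58+0j), (-0.74+0j), (-0.33+0.18j), (-0.33-0.18j)]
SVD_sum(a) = [[-0.37, -0.03, -0.25, -0.07],[-0.58, -0.04, -0.39, -0.11],[0.55, 0.04, 0.37, 0.1],[-0.02, -0.0, -0.01, -0.00]] + [[-0.03, 0.02, 0.06, -0.09], [0.08, -0.08, -0.20, 0.3], [0.07, -0.06, -0.15, 0.23], [-0.14, 0.13, 0.33, -0.49]] + [[-0.15, -0.01, 0.17, 0.16],  [-0.04, -0.0, 0.05, 0.04],  [-0.14, -0.01, 0.17, 0.15],  [-0.06, -0.00, 0.07, 0.07]] + [[-0.00, 0.1, -0.01, 0.02], [0.0, -0.10, 0.01, -0.02], [0.0, -0.04, 0.01, -0.01], [0.0, -0.09, 0.01, -0.02]]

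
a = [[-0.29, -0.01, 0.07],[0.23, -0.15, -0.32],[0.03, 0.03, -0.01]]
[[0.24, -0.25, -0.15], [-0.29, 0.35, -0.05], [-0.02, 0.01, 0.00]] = a @[[-0.8,  0.82,  0.74], [0.24,  -0.47,  -0.34], [0.21,  -0.29,  0.86]]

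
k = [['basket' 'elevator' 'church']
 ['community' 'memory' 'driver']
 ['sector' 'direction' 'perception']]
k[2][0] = 'sector'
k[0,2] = 'church'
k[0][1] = 'elevator'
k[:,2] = ['church', 'driver', 'perception']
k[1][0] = 'community'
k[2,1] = 'direction'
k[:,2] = ['church', 'driver', 'perception']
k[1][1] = 'memory'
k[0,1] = 'elevator'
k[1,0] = 'community'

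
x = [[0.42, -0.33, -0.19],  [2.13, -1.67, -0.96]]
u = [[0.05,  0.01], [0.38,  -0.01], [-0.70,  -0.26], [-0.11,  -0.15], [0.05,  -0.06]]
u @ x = [[0.04,-0.03,-0.02],  [0.14,-0.11,-0.06],  [-0.85,0.67,0.38],  [-0.37,0.29,0.16],  [-0.11,0.08,0.05]]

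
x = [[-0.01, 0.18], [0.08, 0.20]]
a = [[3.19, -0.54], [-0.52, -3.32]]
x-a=[[-3.20, 0.72], [0.6, 3.52]]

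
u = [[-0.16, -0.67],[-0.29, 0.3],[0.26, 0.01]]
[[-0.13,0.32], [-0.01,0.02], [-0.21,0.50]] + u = [[-0.29, -0.35],[-0.30, 0.32],[0.05, 0.51]]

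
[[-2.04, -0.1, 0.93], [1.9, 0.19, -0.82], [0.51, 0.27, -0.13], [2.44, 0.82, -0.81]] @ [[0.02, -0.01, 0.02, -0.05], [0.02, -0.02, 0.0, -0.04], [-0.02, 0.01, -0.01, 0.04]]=[[-0.06, 0.03, -0.05, 0.14], [0.06, -0.03, 0.05, -0.14], [0.02, -0.01, 0.01, -0.04], [0.08, -0.05, 0.06, -0.19]]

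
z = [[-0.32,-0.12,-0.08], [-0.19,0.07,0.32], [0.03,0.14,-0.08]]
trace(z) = -0.33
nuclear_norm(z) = 0.88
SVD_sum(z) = [[-0.19, -0.02, 0.13], [-0.27, -0.03, 0.18], [0.07, 0.01, -0.05]] + [[-0.12, -0.12, -0.20], [0.09, 0.08, 0.15], [0.01, 0.01, 0.01]] + [[-0.01, 0.02, -0.01], [-0.01, 0.02, -0.01], [-0.05, 0.13, -0.05]]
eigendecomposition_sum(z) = [[0.01, -0.04, -0.05], [-0.05, 0.17, 0.17], [-0.02, 0.07, 0.07]] + [[-0.30, -0.09, 0.01], [-0.23, -0.07, 0.01], [0.14, 0.04, -0.0]] + [[-0.03, 0.01, -0.04], [0.09, -0.03, 0.14], [-0.09, 0.03, -0.14]]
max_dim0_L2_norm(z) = 0.37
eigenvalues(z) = [0.25, -0.37, -0.2]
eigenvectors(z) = [[-0.24, 0.75, 0.21], [0.9, 0.57, -0.68], [0.36, -0.35, 0.71]]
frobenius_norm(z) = 0.54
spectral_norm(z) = 0.41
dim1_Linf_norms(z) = [0.32, 0.32, 0.14]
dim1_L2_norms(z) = [0.35, 0.38, 0.16]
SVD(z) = [[-0.57, 0.81, 0.15], [-0.8, -0.59, 0.14], [0.20, -0.05, 0.98]] @ diag([0.4098041819464405, 0.3238080350953949, 0.14390583333162063]) @ [[0.83, 0.1, -0.55], [-0.46, -0.45, -0.77], [-0.32, 0.89, -0.32]]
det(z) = 0.02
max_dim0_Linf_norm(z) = 0.32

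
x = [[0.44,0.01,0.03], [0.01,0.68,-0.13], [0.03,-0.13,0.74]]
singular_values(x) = [0.84, 0.58, 0.43]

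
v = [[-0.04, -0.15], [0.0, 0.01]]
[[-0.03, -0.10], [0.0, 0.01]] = v@[[0.54, 0.08], [0.08, 0.63]]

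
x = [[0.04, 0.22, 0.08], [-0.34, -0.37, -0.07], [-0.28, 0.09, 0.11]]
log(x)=[[2.79, 3.52, -0.41], [-7.98, -6.21, 1.34], [8.4, 6.25, -4.34]]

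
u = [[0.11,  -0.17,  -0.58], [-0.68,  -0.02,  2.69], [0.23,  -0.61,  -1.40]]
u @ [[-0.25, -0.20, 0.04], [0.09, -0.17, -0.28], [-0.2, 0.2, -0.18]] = [[0.07,-0.11,0.16], [-0.37,0.68,-0.51], [0.17,-0.22,0.43]]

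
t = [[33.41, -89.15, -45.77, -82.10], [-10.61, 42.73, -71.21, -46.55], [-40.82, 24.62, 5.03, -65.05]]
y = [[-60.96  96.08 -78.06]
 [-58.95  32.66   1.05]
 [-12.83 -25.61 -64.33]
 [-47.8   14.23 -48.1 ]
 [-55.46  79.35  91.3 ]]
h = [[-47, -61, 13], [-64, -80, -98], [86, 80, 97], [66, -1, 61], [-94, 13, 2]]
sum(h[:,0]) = -53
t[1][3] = -46.55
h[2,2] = 97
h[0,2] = 13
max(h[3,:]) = 66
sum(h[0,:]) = -95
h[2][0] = 86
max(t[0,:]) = 33.41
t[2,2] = 5.03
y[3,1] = 14.23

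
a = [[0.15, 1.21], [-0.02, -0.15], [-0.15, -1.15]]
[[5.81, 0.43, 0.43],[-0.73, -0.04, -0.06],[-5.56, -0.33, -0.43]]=a @ [[4.69, -10.61, 2.71], [4.22, 1.67, 0.02]]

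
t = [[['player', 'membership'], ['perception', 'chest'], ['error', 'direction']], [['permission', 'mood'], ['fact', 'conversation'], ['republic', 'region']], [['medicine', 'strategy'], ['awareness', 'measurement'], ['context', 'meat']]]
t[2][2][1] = 'meat'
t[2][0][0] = 'medicine'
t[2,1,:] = ['awareness', 'measurement']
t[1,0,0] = 'permission'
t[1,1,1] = 'conversation'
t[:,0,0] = ['player', 'permission', 'medicine']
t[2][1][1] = 'measurement'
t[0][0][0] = 'player'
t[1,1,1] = 'conversation'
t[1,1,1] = 'conversation'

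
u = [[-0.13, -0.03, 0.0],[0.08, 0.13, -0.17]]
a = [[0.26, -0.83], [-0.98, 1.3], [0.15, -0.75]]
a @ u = [[-0.10, -0.12, 0.14],[0.23, 0.20, -0.22],[-0.08, -0.10, 0.13]]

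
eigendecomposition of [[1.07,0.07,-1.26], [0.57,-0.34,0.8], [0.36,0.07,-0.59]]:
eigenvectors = [[-0.77, 0.23, 0.18],  [-0.59, 0.94, -0.97],  [-0.24, 0.25, 0.19]]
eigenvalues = [0.73, 0.01, -0.6]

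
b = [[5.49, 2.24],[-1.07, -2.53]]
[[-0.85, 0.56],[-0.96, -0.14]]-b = [[-6.34, -1.68], [0.11, 2.39]]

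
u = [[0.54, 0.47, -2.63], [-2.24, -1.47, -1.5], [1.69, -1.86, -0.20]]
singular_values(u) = [3.28, 2.67, 2.32]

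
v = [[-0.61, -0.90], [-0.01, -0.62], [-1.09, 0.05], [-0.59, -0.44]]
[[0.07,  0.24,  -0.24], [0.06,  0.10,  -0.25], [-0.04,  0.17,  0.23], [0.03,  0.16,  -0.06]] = v @ [[0.03,  -0.16,  -0.19], [-0.1,  -0.16,  0.4]]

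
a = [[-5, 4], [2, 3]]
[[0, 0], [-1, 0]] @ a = [[0, 0], [5, -4]]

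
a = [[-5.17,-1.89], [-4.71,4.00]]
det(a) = -29.582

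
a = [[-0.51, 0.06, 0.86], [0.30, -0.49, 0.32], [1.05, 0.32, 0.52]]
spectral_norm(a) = 1.25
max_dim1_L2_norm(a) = 1.21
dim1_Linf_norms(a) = [0.86, 0.49, 1.05]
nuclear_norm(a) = 2.83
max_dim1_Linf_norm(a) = 1.05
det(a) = 0.72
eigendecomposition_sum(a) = [[0.29,0.09,0.43], [0.16,0.05,0.24], [0.55,0.18,0.82]] + [[-0.8, -0.18, 0.47], [0.14, 0.03, -0.08], [0.5, 0.11, -0.30]] + [[-0.00,0.15,-0.04], [0.00,-0.57,0.16], [-0.0,0.03,-0.01]]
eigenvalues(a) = [1.16, -1.06, -0.58]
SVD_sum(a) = [[-0.08, -0.01, -0.04], [0.3, 0.05, 0.14], [1.08, 0.16, 0.5]] + [[-0.42, -0.02, 0.9], [-0.07, -0.00, 0.16], [-0.01, -0.00, 0.02]] + [[-0.01, 0.09, -0.00], [0.07, -0.53, 0.02], [-0.02, 0.16, -0.01]]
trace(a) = -0.48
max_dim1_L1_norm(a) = 1.89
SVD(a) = [[-0.07,-0.98,0.16],[0.27,-0.17,-0.95],[0.96,-0.03,0.28]] @ diag([1.2534298248565137, 1.0087289121665795, 0.5678729223333323]) @ [[0.9, 0.14, 0.42],[0.42, 0.02, -0.91],[-0.13, 0.99, -0.04]]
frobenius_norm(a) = 1.71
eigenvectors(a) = [[0.45, 0.84, 0.25],[0.25, -0.14, -0.97],[0.86, -0.53, 0.05]]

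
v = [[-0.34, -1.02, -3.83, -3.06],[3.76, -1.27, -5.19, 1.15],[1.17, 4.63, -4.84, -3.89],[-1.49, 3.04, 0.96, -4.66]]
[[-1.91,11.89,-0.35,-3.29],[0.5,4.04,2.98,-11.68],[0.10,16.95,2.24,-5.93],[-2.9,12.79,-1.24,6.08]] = v@ [[-0.74, 1.27, 0.46, -0.64],[0.63, -0.03, 0.33, -0.13],[-0.53, -0.58, -0.26, 1.63],[1.16, -3.29, 0.28, -0.85]]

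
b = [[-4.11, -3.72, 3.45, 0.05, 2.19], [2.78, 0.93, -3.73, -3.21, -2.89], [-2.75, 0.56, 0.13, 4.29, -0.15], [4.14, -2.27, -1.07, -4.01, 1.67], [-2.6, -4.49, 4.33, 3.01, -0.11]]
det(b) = 950.615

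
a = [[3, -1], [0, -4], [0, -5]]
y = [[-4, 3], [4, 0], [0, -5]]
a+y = [[-1, 2], [4, -4], [0, -10]]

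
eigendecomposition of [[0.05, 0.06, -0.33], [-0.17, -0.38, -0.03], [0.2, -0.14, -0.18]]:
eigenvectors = [[(0.74+0j), (0.74-0j), 0.16+0.00j], [-0.21+0.22j, -0.21-0.22j, 0.91+0.00j], [(0.17-0.57j), (0.17+0.57j), 0.39+0.00j]]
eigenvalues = [(-0.04+0.27j), (-0.04-0.27j), (-0.42+0j)]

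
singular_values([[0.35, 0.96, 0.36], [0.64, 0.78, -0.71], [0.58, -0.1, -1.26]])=[1.72, 1.29, 0.08]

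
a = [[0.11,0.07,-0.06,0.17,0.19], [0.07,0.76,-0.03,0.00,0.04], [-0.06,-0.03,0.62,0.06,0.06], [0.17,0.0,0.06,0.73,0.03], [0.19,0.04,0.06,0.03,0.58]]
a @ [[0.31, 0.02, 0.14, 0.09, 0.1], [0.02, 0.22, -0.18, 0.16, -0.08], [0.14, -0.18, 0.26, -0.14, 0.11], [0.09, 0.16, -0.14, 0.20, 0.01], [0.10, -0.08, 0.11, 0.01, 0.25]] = [[0.06, 0.04, -0.02, 0.07, 0.05], [0.04, 0.17, -0.13, 0.13, -0.05], [0.08, -0.11, 0.16, -0.08, 0.08], [0.13, 0.11, -0.06, 0.15, 0.04], [0.13, -0.04, 0.09, 0.03, 0.17]]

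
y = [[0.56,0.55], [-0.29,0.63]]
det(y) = 0.51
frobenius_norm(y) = 1.05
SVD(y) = [[0.82,0.57], [0.57,-0.82]] @ diag([0.862931941812331, 0.5936737014556058]) @ [[0.34, 0.94], [0.94, -0.34]]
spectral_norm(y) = 0.86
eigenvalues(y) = [(0.6+0.4j), (0.6-0.4j)]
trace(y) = 1.19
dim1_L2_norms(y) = [0.78, 0.69]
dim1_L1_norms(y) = [1.11, 0.92]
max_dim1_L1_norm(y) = 1.11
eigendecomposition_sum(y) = [[(0.28+0.23j), 0.28-0.41j], [-0.14+0.22j, (0.32+0.17j)]] + [[0.28-0.23j, (0.28+0.41j)], [-0.14-0.22j, 0.32-0.17j]]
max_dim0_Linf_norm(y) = 0.63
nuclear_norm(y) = 1.46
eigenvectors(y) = [[(0.81+0j), (0.81-0j)], [0.05+0.59j, 0.05-0.59j]]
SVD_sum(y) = [[0.24, 0.67], [0.17, 0.46]] + [[0.32, -0.12], [-0.46, 0.17]]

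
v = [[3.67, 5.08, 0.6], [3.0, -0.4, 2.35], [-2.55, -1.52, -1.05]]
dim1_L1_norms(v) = [9.35, 5.75, 5.12]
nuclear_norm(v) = 10.78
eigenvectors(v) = [[0.86, 0.59, -0.55], [0.29, -0.80, 0.29], [-0.43, 0.15, 0.78]]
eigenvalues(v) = [5.07, -3.05, 0.2]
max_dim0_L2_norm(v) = 5.38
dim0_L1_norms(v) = [9.22, 7.0, 4.0]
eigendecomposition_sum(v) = [[4.75, 3.87, 1.95], [1.59, 1.29, 0.65], [-2.37, -1.94, -0.98]] + [[-1.02, 1.28, -1.2], [1.39, -1.73, 1.62], [-0.25, 0.32, -0.30]] + [[-0.06,-0.07,-0.16], [0.03,0.04,0.08], [0.08,0.1,0.22]]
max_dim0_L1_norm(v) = 9.22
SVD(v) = [[-0.84, 0.45, 0.3], [-0.34, -0.87, 0.36], [0.42, 0.2, 0.88]] @ diag([7.258551357828234, 3.3956487851729995, 0.12728516615464355]) @ [[-0.71, -0.66, -0.24], [-0.44, 0.68, -0.59], [-0.55, 0.31, 0.77]]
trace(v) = 2.22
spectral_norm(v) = 7.26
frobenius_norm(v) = 8.01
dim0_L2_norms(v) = [5.38, 5.32, 2.64]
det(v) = -3.14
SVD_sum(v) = [[4.35, 4.03, 1.46], [1.74, 1.61, 0.58], [-2.19, -2.02, -0.74]] + [[-0.66, 1.04, -0.89],[1.29, -2.02, 1.73],[-0.3, 0.47, -0.4]] + [[-0.02,0.01,0.03], [-0.03,0.01,0.04], [-0.06,0.04,0.09]]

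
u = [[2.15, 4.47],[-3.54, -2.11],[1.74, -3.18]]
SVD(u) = [[-0.77,-0.08], [0.56,-0.56], [0.30,0.83]] @ diag([6.400120076597339, 3.7101971652643546]) @ [[-0.49, -0.87],[0.87, -0.49]]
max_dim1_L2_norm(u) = 4.96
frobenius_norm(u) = 7.40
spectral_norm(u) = 6.40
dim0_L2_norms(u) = [4.49, 5.88]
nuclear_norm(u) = 10.11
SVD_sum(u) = [[2.41,4.33], [-1.73,-3.12], [-0.94,-1.69]] + [[-0.26, 0.14], [-1.81, 1.01], [2.68, -1.49]]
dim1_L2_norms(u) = [4.96, 4.12, 3.62]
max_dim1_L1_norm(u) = 6.62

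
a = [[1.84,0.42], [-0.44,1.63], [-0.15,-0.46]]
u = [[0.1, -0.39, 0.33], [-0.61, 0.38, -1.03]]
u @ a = [[0.31, -0.75], [-1.14, 0.84]]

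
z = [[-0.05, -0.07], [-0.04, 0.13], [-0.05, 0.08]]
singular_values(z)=[0.17, 0.07]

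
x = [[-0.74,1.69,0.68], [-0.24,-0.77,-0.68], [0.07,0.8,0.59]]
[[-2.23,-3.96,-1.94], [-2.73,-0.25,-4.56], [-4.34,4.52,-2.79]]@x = [[2.46, -2.27, 0.03], [1.76, -8.07, -4.38], [1.93, -13.05, -7.67]]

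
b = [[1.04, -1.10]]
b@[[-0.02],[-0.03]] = [[0.01]]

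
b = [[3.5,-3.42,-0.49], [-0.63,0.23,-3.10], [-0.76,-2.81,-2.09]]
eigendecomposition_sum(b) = [[-0.16, -0.75, -1.04], [-0.31, -1.45, -2.01], [-0.43, -2.01, -2.79]] + [[3.54, -5.09, 2.34],[-0.38, 0.54, -0.25],[-0.27, 0.39, -0.18]] + [[0.12,2.42,-1.79], [0.06,1.14,-0.84], [-0.06,-1.19,0.88]]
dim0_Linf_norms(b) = [3.5, 3.42, 3.1]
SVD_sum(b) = [[2.28,-3.75,-1.51], [0.25,-0.41,-0.17], [1.27,-2.08,-0.84]] + [[0.88, 0.02, 1.27], [-1.65, -0.04, -2.39], [-1.25, -0.03, -1.80]] + [[0.35, 0.31, -0.25], [0.77, 0.69, -0.55], [-0.78, -0.69, 0.55]]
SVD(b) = [[-0.87, -0.39, 0.30], [-0.1, 0.74, 0.67], [-0.48, 0.55, -0.68]] @ diag([5.334166840873209, 3.9502985966357476, 1.7406622622284755]) @ [[-0.49,0.81,0.33], [-0.57,-0.01,-0.82], [0.66,0.59,-0.47]]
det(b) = -36.68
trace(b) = 1.64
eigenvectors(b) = [[0.29, 0.99, -0.83], [0.56, -0.11, -0.39], [0.78, -0.08, 0.41]]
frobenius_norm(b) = 6.86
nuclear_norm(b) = 11.03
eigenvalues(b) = [-4.4, 3.9, 2.14]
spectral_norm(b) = 5.33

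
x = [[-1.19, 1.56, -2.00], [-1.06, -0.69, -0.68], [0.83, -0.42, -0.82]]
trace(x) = -2.70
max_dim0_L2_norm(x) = 2.27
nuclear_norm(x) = 5.40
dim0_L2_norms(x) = [1.8, 1.76, 2.27]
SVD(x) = [[-0.97, 0.24, -0.05],[-0.24, -0.95, 0.2],[0.00, 0.21, 0.98]] @ diag([2.8699005395102635, 1.296930507744577, 1.237393288894074]) @ [[0.49, -0.47, 0.73],[0.69, 0.72, -0.00],[0.53, -0.51, -0.68]]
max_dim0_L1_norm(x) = 3.5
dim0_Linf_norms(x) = [1.19, 1.56, 2.0]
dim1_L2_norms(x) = [2.8, 1.44, 1.24]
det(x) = -4.61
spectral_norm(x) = 2.87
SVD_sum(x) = [[-1.37, 1.31, -2.04], [-0.34, 0.33, -0.51], [0.00, -0.0, 0.00]] + [[0.21, 0.22, -0.0], [-0.85, -0.89, 0.00], [0.19, 0.2, -0.0]] + [[-0.03, 0.03, 0.04], [0.13, -0.13, -0.17], [0.64, -0.61, -0.82]]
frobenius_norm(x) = 3.38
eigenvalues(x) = [(-0.71+1.75j), (-0.71-1.75j), (-1.29+0j)]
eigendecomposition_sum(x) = [[(-0.6+0.78j), 0.80+0.29j, -0.97-0.43j],[-0.54-0.20j, (-0.02+0.5j), 0.07-0.62j],[0.41+0.18j, 0.04-0.38j, (-0.09+0.47j)]] + [[(-0.6-0.78j), (0.8-0.29j), -0.97+0.43j], [(-0.54+0.2j), (-0.02-0.5j), (0.07+0.62j)], [0.41-0.18j, 0.04+0.38j, (-0.09-0.47j)]] + [[0.00-0.00j, -0.04+0.00j, -0.05+0.00j], [(0.03-0j), (-0.64+0j), -0.83+0.00j], [(0.02-0j), (-0.5+0j), (-0.65+0j)]]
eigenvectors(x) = [[0.80+0.00j, (0.8-0j), 0.05+0.00j], [(0.14+0.45j), 0.14-0.45j, 0.79+0.00j], [(-0.09-0.35j), -0.09+0.35j, (0.62+0j)]]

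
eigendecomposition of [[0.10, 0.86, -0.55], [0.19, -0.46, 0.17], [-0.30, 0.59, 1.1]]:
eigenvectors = [[0.75, -0.95, -0.4], [-0.59, -0.28, 0.05], [0.30, -0.14, 0.92]]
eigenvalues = [-0.79, 0.27, 1.26]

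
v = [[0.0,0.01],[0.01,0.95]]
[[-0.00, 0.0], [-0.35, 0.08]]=v @ [[0.05, 0.55], [-0.37, 0.08]]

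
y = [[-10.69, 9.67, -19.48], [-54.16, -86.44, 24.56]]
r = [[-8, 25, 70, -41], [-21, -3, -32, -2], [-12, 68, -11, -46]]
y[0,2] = -19.48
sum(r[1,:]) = -58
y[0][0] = -10.69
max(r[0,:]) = 70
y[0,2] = -19.48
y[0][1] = 9.67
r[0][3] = -41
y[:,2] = [-19.48, 24.56]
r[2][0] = -12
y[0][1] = 9.67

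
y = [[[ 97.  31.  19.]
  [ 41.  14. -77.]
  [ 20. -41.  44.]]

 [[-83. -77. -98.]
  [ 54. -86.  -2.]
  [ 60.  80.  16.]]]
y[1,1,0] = 54.0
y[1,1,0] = 54.0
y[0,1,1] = 14.0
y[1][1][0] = 54.0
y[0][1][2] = -77.0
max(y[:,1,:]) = 54.0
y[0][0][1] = 31.0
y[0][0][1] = 31.0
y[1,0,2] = -98.0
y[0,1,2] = -77.0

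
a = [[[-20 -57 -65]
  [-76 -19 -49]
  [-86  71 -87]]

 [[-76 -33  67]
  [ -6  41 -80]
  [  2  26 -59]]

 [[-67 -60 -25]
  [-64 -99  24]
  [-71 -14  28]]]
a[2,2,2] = 28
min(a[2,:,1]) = -99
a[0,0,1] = -57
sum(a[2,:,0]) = -202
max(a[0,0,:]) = -20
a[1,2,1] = 26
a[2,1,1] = -99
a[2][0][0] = -67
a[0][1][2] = -49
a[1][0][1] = -33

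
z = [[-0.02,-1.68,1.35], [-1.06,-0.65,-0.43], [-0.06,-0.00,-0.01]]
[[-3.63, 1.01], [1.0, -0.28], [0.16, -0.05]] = z @ [[-2.82, 0.78],[2.67, -0.74],[0.59, -0.16]]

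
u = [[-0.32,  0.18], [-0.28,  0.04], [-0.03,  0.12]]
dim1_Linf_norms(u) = [0.32, 0.28, 0.12]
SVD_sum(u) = [[-0.33, 0.15], [-0.25, 0.11], [-0.07, 0.03]] + [[0.01, 0.03], [-0.03, -0.07], [0.04, 0.09]]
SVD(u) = [[-0.79,0.28],  [-0.59,-0.59],  [-0.16,0.76]] @ diag([0.46201431567100554, 0.12900686848014117]) @ [[0.92, -0.40], [0.40, 0.92]]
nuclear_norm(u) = 0.59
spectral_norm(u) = 0.46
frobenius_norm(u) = 0.48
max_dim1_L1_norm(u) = 0.5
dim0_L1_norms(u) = [0.63, 0.34]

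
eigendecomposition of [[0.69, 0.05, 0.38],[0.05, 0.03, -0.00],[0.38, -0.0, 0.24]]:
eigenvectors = [[-0.87, -0.39, -0.3], [-0.05, 0.67, -0.74], [-0.49, 0.63, 0.6]]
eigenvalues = [0.91, 0.0, 0.05]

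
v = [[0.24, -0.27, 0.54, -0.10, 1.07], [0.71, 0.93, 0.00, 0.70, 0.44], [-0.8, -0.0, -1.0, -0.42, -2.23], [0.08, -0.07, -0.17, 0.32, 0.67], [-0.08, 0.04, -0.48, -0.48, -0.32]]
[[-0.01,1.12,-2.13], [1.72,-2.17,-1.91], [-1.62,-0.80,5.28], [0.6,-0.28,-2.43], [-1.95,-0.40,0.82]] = v@ [[-0.39, 1.55, -0.56],  [-0.08, -3.06, 0.53],  [1.18, 0.94, 1.38],  [3.11, -0.25, -1.26],  [-0.25, -0.57, -2.55]]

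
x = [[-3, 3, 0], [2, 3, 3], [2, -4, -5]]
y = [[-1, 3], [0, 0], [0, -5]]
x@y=[[3, -9], [-2, -9], [-2, 31]]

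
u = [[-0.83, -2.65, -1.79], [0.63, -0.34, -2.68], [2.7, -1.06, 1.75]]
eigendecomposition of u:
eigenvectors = [[0.08+0.00j, (-0.72+0j), (-0.72-0j)], [(-0.63+0j), (-0.24+0.47j), (-0.24-0.47j)], [0.77+0.00j, 0.23+0.38j, 0.23-0.38j]]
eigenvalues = [(2.88+0j), (-1.15+2.68j), (-1.15-2.68j)]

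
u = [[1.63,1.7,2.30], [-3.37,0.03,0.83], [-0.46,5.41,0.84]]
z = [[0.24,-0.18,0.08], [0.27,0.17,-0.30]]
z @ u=[[0.96, 0.84, 0.47], [0.01, -1.16, 0.51]]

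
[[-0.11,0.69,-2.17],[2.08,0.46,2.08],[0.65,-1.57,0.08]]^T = [[-0.11, 2.08, 0.65], [0.69, 0.46, -1.57], [-2.17, 2.08, 0.08]]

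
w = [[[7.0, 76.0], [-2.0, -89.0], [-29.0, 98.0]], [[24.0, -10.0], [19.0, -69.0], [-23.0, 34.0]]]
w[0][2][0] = -29.0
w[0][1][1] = -89.0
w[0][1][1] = -89.0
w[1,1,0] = 19.0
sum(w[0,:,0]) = -24.0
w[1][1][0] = 19.0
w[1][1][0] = 19.0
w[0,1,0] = -2.0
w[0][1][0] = -2.0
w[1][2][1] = 34.0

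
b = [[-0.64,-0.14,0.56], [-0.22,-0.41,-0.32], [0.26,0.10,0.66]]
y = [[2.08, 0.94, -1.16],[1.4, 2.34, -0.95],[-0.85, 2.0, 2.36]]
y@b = [[-1.84, -0.79, 0.1], [-1.66, -1.25, -0.59], [0.72, -0.46, 0.44]]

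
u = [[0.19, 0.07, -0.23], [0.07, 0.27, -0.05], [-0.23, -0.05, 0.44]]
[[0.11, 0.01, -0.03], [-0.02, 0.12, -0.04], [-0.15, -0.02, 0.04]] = u@[[0.63, -0.24, -0.05], [-0.24, 0.47, -0.11], [-0.05, -0.11, 0.05]]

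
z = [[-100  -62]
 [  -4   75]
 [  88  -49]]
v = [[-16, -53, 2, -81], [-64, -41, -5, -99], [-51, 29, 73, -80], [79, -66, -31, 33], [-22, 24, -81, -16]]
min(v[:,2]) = -81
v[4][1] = 24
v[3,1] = -66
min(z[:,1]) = -62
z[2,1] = -49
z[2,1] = -49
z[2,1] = -49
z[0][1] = -62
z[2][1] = -49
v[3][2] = -31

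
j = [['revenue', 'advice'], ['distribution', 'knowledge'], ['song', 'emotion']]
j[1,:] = ['distribution', 'knowledge']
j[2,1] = 'emotion'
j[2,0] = 'song'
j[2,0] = 'song'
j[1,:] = ['distribution', 'knowledge']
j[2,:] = ['song', 'emotion']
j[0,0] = 'revenue'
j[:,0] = ['revenue', 'distribution', 'song']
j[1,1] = 'knowledge'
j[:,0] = ['revenue', 'distribution', 'song']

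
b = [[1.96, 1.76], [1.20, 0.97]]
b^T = [[1.96, 1.2], [1.76, 0.97]]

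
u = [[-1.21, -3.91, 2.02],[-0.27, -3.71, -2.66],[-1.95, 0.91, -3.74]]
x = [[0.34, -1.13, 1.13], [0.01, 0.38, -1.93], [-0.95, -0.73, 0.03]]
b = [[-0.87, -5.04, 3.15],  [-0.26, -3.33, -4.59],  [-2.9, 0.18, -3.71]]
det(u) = -51.16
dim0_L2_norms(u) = [2.31, 5.47, 5.01]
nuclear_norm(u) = 12.48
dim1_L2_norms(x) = [1.63, 1.97, 1.2]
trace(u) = -8.66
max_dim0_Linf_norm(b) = 5.04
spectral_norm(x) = 2.45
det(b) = -104.26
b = x + u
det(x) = -2.15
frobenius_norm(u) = 7.77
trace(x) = 0.75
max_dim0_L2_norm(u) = 5.47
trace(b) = -7.91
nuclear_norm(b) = 15.45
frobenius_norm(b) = 9.51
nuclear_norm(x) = 4.38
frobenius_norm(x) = 2.82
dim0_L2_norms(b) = [3.04, 6.04, 6.69]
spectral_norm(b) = 6.86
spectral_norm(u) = 5.53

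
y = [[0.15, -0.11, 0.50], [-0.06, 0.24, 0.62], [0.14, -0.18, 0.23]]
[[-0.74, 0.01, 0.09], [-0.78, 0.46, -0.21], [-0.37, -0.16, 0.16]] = y@[[-1.33, 0.35, -0.6], [-0.49, 1.43, -1.25], [-1.19, 0.22, 0.09]]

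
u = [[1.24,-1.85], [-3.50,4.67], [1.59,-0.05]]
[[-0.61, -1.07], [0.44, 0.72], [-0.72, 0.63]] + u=[[0.63, -2.92], [-3.06, 5.39], [0.87, 0.58]]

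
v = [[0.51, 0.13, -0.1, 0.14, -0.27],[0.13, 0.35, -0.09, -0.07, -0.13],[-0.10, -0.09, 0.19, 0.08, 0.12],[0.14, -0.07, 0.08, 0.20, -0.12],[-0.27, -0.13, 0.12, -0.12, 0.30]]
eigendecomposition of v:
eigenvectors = [[-0.71, -0.25, 0.07, -0.65, -0.06],  [-0.34, 0.68, -0.20, 0.04, 0.62],  [0.23, -0.36, 0.53, -0.13, 0.72],  [-0.19, -0.59, -0.64, 0.34, 0.3],  [0.53, 0.06, -0.50, -0.67, 0.11]]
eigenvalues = [0.84, 0.4, 0.0, 0.13, 0.17]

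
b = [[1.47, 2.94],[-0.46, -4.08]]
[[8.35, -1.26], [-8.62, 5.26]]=b@[[1.88, 2.22], [1.9, -1.54]]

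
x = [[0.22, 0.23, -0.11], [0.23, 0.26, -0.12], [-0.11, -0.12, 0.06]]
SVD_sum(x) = [[0.21, 0.23, -0.11], [0.23, 0.26, -0.12], [-0.11, -0.12, 0.06]] + [[0.0, -0.0, 0.0], [-0.00, 0.00, -0.0], [0.00, -0.00, 0.0]] + [[0.00,0.00,0.0], [0.0,0.0,0.0], [0.0,0.00,0.0]]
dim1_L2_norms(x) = [0.34, 0.37, 0.17]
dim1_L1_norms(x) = [0.56, 0.61, 0.29]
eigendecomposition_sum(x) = [[0.21,0.23,-0.11], [0.23,0.26,-0.12], [-0.11,-0.12,0.06]] + [[0.0,-0.0,0.0], [-0.00,0.00,-0.0], [0.0,-0.00,0.00]] + [[0.00, 0.00, 0.0], [0.0, 0.00, 0.00], [0.0, 0.0, 0.0]]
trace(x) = 0.54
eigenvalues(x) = [0.53, 0.01, 0.0]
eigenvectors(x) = [[-0.64, -0.74, 0.22],  [-0.7, 0.68, 0.24],  [0.33, -0.0, 0.94]]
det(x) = 0.00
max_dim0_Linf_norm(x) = 0.26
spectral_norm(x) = 0.53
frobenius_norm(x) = 0.53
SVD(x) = [[-0.64, 0.74, 0.22], [-0.70, -0.68, 0.24], [0.33, 0.00, 0.94]] @ diag([0.52754675122306, 0.009132099516966141, 0.0033211492599738253]) @ [[-0.64, -0.7, 0.33], [0.74, -0.68, 0.00], [0.22, 0.24, 0.94]]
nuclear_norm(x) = 0.54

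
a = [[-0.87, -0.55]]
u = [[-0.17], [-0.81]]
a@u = [[0.59]]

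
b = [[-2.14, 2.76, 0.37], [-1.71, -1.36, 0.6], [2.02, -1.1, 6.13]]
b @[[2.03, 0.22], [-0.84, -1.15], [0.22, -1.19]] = [[-6.58, -4.09], [-2.2, 0.47], [6.37, -5.59]]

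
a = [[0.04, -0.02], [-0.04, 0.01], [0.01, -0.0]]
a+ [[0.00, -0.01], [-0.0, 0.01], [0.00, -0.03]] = [[0.04, -0.03], [-0.04, 0.02], [0.01, -0.03]]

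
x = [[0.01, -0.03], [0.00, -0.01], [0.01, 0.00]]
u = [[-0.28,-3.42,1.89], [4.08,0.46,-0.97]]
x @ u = [[-0.13, -0.05, 0.05], [-0.04, -0.0, 0.01], [-0.00, -0.03, 0.02]]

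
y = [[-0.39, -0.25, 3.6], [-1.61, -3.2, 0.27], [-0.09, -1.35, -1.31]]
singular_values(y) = [3.93, 3.74, 0.38]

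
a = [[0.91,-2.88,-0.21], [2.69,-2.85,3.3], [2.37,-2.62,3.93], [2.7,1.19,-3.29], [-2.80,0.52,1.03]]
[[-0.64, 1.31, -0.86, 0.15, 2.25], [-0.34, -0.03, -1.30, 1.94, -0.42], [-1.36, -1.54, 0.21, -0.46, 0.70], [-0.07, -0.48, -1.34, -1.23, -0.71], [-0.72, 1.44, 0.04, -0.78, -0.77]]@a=[[-4.99, 1.71, 2.9],  [2.94, 6.56, -11.95],  [-8.08, 7.57, -1.74],  [-5.86, 3.25, -3.52],  [3.36, -3.46, 6.83]]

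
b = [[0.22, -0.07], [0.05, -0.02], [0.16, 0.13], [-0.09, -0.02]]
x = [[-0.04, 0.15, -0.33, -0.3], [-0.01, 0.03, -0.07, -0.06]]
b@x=[[-0.01, 0.03, -0.07, -0.06], [-0.0, 0.01, -0.02, -0.01], [-0.01, 0.03, -0.06, -0.06], [0.0, -0.01, 0.03, 0.03]]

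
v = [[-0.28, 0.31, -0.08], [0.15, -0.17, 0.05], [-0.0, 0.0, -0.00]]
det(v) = 0.000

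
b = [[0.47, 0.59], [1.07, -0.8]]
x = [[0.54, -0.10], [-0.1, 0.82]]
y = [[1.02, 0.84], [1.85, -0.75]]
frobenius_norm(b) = 1.53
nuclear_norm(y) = 3.22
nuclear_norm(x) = 1.36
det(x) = 0.43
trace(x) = 1.36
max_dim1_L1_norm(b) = 1.87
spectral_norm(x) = 0.85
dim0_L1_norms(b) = [1.54, 1.39]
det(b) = -1.01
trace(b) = -0.33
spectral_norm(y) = 2.13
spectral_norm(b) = 1.34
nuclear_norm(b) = 2.09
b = y @ x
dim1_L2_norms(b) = [0.75, 1.34]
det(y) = -2.32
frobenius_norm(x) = 0.99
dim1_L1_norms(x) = [0.64, 0.92]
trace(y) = 0.27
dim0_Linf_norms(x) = [0.54, 0.82]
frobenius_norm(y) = 2.39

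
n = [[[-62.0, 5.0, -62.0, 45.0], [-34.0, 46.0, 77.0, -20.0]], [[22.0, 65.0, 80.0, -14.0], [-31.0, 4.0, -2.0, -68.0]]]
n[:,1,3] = [-20.0, -68.0]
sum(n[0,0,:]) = -74.0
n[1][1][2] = -2.0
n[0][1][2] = 77.0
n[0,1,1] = 46.0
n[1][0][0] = 22.0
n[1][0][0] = 22.0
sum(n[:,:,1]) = 120.0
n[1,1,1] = 4.0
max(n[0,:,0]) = -34.0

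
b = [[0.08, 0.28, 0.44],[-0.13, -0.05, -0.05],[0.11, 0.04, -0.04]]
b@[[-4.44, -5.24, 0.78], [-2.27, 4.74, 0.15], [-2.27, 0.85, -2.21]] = [[-1.99,1.28,-0.87], [0.8,0.4,0.00], [-0.49,-0.42,0.18]]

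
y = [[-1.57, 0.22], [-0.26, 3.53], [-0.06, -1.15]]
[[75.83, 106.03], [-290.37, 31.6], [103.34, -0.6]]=y @ [[-60.45,  -66.97], [-86.71,  4.02]]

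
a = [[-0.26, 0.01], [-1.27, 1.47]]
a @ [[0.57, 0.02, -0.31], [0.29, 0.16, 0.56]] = [[-0.15, -0.0, 0.09], [-0.30, 0.21, 1.22]]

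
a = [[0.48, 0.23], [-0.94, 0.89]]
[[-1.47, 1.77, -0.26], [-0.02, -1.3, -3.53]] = a @ [[-2.03, 2.91, 0.91], [-2.17, 1.61, -3.01]]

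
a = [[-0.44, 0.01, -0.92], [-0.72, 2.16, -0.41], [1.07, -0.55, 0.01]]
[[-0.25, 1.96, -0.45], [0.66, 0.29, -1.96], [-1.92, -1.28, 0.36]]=a @ [[-1.85, -1.51, -0.1],[-0.09, -0.64, -0.84],[1.16, -1.42, 0.53]]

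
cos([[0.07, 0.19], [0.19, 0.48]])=[[0.98,  -0.05], [-0.05,  0.87]]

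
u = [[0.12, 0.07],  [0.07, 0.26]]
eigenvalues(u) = [0.09, 0.29]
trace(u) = 0.38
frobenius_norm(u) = 0.30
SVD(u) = [[0.38, 0.92], [0.92, -0.38]] @ diag([0.2889949493661167, 0.09100505063388332]) @ [[0.38, 0.92], [0.92, -0.38]]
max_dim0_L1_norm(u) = 0.33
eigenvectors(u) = [[-0.92,  -0.38], [0.38,  -0.92]]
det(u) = 0.03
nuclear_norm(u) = 0.38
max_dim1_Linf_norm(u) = 0.26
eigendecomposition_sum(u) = [[0.08, -0.03], [-0.03, 0.01]] + [[0.04, 0.10], [0.10, 0.25]]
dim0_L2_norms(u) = [0.14, 0.27]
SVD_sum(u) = [[0.04, 0.1], [0.1, 0.25]] + [[0.08, -0.03], [-0.03, 0.01]]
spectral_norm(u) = 0.29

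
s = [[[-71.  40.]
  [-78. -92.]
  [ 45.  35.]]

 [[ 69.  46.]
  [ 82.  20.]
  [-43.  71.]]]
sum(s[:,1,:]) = -68.0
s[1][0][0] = 69.0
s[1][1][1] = 20.0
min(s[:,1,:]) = -92.0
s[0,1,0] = -78.0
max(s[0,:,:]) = 45.0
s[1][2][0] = -43.0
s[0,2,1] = 35.0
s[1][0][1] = 46.0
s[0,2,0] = 45.0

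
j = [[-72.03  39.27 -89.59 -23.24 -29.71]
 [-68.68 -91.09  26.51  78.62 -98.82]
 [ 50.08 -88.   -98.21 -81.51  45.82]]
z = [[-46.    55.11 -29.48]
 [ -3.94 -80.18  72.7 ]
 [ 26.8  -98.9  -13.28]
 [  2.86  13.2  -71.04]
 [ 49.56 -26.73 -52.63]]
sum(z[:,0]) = 29.280000000000005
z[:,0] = [-46.0, -3.94, 26.8, 2.86, 49.56]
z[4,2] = -52.63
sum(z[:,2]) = -93.73000000000002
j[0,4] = -29.71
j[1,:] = [-68.68, -91.09, 26.51, 78.62, -98.82]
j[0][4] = -29.71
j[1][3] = 78.62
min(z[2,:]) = -98.9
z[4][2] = -52.63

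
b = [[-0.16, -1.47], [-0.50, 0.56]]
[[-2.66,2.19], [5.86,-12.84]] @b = [[-0.67, 5.14],[5.48, -15.8]]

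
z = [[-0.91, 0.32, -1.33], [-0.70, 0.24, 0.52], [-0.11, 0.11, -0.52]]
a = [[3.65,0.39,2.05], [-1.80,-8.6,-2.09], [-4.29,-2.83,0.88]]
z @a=[[1.81, 0.66, -3.70], [-5.22, -3.81, -1.48], [1.63, 0.48, -0.91]]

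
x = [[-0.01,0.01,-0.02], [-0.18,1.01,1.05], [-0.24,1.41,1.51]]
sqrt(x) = [[-0.10+0.07j, 0.17-0.06j, -0.13+0.05j], [(-0.18+0.03j), 0.76-0.03j, (0.58+0.02j)], [(-0.1-0.02j), (0.81+0.02j), (1.01-0.01j)]]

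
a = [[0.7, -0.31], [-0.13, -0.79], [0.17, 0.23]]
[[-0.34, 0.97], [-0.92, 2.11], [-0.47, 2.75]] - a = [[-1.04, 1.28], [-0.79, 2.9], [-0.64, 2.52]]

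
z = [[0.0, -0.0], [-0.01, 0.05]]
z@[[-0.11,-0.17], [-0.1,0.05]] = [[0.00, 0.00], [-0.00, 0.0]]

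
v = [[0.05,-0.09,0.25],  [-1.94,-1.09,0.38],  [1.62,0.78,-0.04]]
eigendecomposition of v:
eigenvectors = [[0.12,0.47,-0.39], [0.83,-0.37,0.84], [-0.54,0.8,0.38]]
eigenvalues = [-1.63, 0.55, -0.0]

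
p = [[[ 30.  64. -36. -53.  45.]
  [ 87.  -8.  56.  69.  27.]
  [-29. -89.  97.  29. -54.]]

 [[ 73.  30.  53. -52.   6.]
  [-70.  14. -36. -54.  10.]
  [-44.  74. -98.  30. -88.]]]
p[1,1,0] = -70.0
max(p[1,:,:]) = 74.0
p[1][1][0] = -70.0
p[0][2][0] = -29.0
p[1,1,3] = -54.0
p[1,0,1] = 30.0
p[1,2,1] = 74.0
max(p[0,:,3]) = 69.0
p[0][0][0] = 30.0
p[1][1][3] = -54.0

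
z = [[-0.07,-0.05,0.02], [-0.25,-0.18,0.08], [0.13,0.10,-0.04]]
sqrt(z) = [[0.01+0.16j, -0.01+0.09j, (-0.01-0.03j)], [(-0.02+0.43j), 0.02+0.34j, (0.03-0.15j)], [(-0.03-0.2j), (0.03-0.19j), (0.04+0.09j)]]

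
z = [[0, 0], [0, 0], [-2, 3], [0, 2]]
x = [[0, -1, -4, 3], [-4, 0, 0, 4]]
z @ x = [[0, 0, 0, 0], [0, 0, 0, 0], [-12, 2, 8, 6], [-8, 0, 0, 8]]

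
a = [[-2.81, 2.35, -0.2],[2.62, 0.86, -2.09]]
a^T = [[-2.81, 2.62], [2.35, 0.86], [-0.2, -2.09]]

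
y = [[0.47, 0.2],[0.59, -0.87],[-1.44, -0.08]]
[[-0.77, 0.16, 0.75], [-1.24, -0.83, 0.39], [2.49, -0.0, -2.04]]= y@[[-1.74, -0.05, 1.39], [0.25, 0.92, 0.5]]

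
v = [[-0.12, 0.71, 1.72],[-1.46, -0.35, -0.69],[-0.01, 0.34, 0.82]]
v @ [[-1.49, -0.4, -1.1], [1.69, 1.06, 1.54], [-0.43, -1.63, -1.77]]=[[0.64, -2.0, -1.82], [1.88, 1.34, 2.29], [0.24, -0.97, -0.92]]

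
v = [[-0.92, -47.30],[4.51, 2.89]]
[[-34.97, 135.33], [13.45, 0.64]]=v @ [[2.54, 2.0],[0.69, -2.90]]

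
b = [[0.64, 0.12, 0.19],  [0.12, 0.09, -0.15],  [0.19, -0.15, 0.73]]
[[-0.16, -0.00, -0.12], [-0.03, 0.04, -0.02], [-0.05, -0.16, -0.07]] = b @ [[-0.28,0.05,-0.1], [0.13,0.06,-0.27], [0.03,-0.22,-0.12]]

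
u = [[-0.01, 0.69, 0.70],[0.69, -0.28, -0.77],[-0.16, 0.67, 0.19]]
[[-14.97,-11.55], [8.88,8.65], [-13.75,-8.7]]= u @ [[2.43,  1.76], [-19.27,  -10.96], [-2.35,  -5.67]]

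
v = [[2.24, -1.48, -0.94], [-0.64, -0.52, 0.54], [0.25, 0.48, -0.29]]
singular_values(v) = [2.88, 1.07, 0.0]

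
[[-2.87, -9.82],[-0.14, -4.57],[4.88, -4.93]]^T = [[-2.87, -0.14, 4.88],[-9.82, -4.57, -4.93]]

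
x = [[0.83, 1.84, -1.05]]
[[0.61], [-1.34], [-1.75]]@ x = [[0.51, 1.12, -0.64], [-1.11, -2.47, 1.41], [-1.45, -3.22, 1.84]]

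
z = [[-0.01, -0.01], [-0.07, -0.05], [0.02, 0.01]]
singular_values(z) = [0.09, 0.0]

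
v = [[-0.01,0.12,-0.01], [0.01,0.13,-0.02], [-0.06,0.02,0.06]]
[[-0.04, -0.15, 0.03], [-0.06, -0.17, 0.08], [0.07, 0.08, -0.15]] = v @ [[-0.51, 0.43, 1.55], [-0.33, -1.05, 0.32], [0.81, 2.09, -1.03]]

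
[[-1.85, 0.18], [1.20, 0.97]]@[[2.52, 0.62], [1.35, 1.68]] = [[-4.42, -0.84], [4.33, 2.37]]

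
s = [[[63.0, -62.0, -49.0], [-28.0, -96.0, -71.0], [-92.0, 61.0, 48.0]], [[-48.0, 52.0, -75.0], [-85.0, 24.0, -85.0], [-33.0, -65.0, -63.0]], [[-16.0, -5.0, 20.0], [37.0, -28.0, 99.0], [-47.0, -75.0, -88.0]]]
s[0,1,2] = -71.0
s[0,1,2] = -71.0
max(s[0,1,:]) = -28.0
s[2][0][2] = 20.0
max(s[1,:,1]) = 52.0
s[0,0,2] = -49.0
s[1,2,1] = -65.0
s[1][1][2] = -85.0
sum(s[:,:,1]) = -194.0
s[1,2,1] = -65.0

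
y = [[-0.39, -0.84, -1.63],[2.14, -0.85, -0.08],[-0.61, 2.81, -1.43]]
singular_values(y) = [3.49, 1.89, 1.83]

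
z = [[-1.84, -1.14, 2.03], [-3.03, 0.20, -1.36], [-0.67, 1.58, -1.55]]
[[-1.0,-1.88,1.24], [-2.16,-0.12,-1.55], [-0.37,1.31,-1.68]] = z@[[0.63, 0.25, 0.22], [0.25, 0.55, -0.39], [0.22, -0.39, 0.59]]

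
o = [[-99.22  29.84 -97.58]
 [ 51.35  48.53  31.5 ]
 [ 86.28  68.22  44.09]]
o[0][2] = -97.58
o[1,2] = 31.5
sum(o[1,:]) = 131.38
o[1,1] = 48.53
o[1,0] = 51.35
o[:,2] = [-97.58, 31.5, 44.09]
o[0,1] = 29.84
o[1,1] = 48.53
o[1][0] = 51.35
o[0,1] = 29.84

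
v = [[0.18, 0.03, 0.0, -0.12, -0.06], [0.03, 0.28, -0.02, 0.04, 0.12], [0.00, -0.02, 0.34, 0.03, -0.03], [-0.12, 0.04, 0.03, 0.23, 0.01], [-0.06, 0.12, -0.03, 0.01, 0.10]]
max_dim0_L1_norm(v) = 0.49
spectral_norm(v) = 0.37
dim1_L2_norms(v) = [0.23, 0.31, 0.34, 0.26, 0.17]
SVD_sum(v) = [[0.01, -0.04, 0.03, -0.02, -0.03],[-0.04, 0.17, -0.14, 0.06, 0.1],[0.03, -0.14, 0.11, -0.05, -0.08],[-0.02, 0.06, -0.05, 0.02, 0.04],[-0.03, 0.10, -0.08, 0.04, 0.06]] + [[0.06, -0.02, -0.1, -0.09, -0.02],[-0.02, 0.01, 0.03, 0.03, 0.01],[-0.10, 0.03, 0.16, 0.14, 0.02],[-0.09, 0.03, 0.14, 0.13, 0.02],[-0.02, 0.01, 0.02, 0.02, 0.00]] + [[0.07, 0.09, 0.07, -0.05, 0.02], [0.09, 0.10, 0.08, -0.06, 0.02], [0.07, 0.08, 0.07, -0.05, 0.02], [-0.05, -0.06, -0.05, 0.04, -0.01], [0.02, 0.02, 0.02, -0.01, 0.0]] + [[0.03, 0.01, -0.01, 0.04, -0.03], [0.01, 0.0, -0.0, 0.01, -0.01], [-0.01, -0.0, 0.00, -0.01, 0.01], [0.04, 0.01, -0.01, 0.04, -0.04], [-0.03, -0.01, 0.01, -0.04, 0.03]] + [[-0.0, 0.0, -0.0, -0.0, -0.0], [0.0, -0.00, 0.00, 0.0, 0.00], [-0.00, 0.0, -0.0, -0.00, -0.00], [-0.00, 0.00, -0.00, -0.00, -0.00], [-0.00, 0.00, -0.00, -0.0, -0.0]]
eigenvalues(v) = [-0.0, 0.11, 0.29, 0.36, 0.37]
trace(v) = 1.13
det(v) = -0.00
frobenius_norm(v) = 0.60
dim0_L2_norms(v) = [0.23, 0.31, 0.34, 0.26, 0.17]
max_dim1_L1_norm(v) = 0.49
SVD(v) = [[-0.18, -0.41, 0.51, 0.55, 0.49], [0.68, 0.13, 0.59, 0.13, -0.4], [-0.53, 0.67, 0.5, -0.14, 0.01], [0.25, 0.59, -0.36, 0.61, 0.29], [0.40, 0.1, 0.12, -0.54, 0.72]] @ diag([0.3740326605720828, 0.3579701169912507, 0.2876221619952856, 0.11366457320371891, 0.003289512762337829]) @ [[-0.18, 0.68, -0.53, 0.25, 0.4], [-0.41, 0.13, 0.67, 0.59, 0.1], [0.51, 0.59, 0.50, -0.36, 0.12], [0.55, 0.13, -0.14, 0.61, -0.54], [-0.49, 0.40, -0.01, -0.29, -0.72]]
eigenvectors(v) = [[0.49, -0.55, 0.51, 0.41, -0.18], [-0.4, -0.13, 0.59, -0.13, 0.68], [0.01, 0.14, 0.50, -0.67, -0.53], [0.29, -0.61, -0.36, -0.59, 0.25], [0.72, 0.54, 0.12, -0.1, 0.40]]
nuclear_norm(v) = 1.14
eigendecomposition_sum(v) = [[-0.0, 0.0, -0.00, -0.0, -0.0],  [0.0, -0.0, 0.00, 0.00, 0.00],  [-0.0, 0.00, -0.00, -0.00, -0.0],  [-0.00, 0.0, -0.00, -0.0, -0.0],  [-0.0, 0.0, -0.0, -0.0, -0.0]] + [[0.03, 0.01, -0.01, 0.04, -0.03], [0.01, 0.0, -0.00, 0.01, -0.01], [-0.01, -0.0, 0.00, -0.01, 0.01], [0.04, 0.01, -0.01, 0.04, -0.04], [-0.03, -0.01, 0.01, -0.04, 0.03]] + [[0.07, 0.09, 0.07, -0.05, 0.02], [0.09, 0.10, 0.08, -0.06, 0.02], [0.07, 0.08, 0.07, -0.05, 0.02], [-0.05, -0.06, -0.05, 0.04, -0.01], [0.02, 0.02, 0.02, -0.01, 0.0]] + [[0.06, -0.02, -0.1, -0.09, -0.02], [-0.02, 0.01, 0.03, 0.03, 0.01], [-0.1, 0.03, 0.16, 0.14, 0.02], [-0.09, 0.03, 0.14, 0.13, 0.02], [-0.02, 0.01, 0.02, 0.02, 0.0]] + [[0.01, -0.04, 0.03, -0.02, -0.03], [-0.04, 0.17, -0.14, 0.06, 0.1], [0.03, -0.14, 0.11, -0.05, -0.08], [-0.02, 0.06, -0.05, 0.02, 0.04], [-0.03, 0.10, -0.08, 0.04, 0.06]]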